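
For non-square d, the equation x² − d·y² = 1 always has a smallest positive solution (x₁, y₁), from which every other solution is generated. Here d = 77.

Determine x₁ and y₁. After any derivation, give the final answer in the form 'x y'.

351 40

√77 = [8; 1,3,2,3,1,16, …], period ℓ=6 (even) → k=5
step 0: (8, 1)  from 8·(1,0) + (0,1)
step 1: (9, 1)  from 1·(8,1) + (1,0)
step 2: (35, 4)  from 3·(9,1) + (8,1)
step 3: (79, 9)  from 2·(35,4) + (9,1)
step 4: (272, 31)  from 3·(79,9) + (35,4)
step 5: (351, 40)  from 1·(272,31) + (79,9)
→ (351, 40).  Check: 351²=123201, 77·40²=123200, difference 1.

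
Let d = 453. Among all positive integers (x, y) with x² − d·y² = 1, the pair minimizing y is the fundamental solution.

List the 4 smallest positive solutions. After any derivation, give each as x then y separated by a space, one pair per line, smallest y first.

√453 → a₀=21, period (3,1,1,10,14,10,1,1,3,42); ℓ=10 even so k=9
step 0: (21, 1)  from 21·(1,0) + (0,1)
step 1: (64, 3)  from 3·(21,1) + (1,0)
…
step 4: (1575, 74)  from 10·(149,7) + (85,4)
step 5: (22199, 1043)  from 14·(1575,74) + (149,7)
step 6: (223565, 10504)  from 10·(22199,1043) + (1575,74)
…
step 8: (469329, 22051)  from 1·(245764,11547) + (223565,10504)
step 9: (1653751, 77700)  from 3·(469329,22051) + (245764,11547)
→ (1653751, 77700).  Check: 1653751²=2734892370001, 453·77700²=2734892370000, difference 1.
n=2: (1653751,77700)∘(1653751,77700) = (1653751·1653751+453·77700·77700, 1653751·77700+77700·1653751) = (5469784740001,256992905400)
n=3: (5469784740001,256992905400)∘(1653751,77700) = (1653751·5469784740001+453·77700·256992905400, 1653751·256992905400+77700·5469784740001) = (18091323967121133751,850004548596233100)
n=4: (18091323967121133751,850004548596233100)∘(1653751,77700) = (1653751·18091323967121133751+453·77700·850004548596233100, 1653751·850004548596233100+77700·18091323967121133751) = (59837090203895614338960001,2811391744490881177810800)

1653751 77700
5469784740001 256992905400
18091323967121133751 850004548596233100
59837090203895614338960001 2811391744490881177810800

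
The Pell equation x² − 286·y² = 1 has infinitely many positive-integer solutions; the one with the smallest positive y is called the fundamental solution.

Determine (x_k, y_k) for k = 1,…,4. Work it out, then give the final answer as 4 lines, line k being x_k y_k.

561835 33222
631317134449 37330564740
709392124465745995 41947235681362578
797122648497793485067201 47134850318039357456520

d=286: √d = [16; 1,10,3,3,2,3,3,10,1,32] (ℓ=10, even), read p_9/q_9
i=0: a=16 ⇒ p=16, q=1
i=1: a=1 ⇒ p=17, q=1
i=2: a=10 ⇒ p=186, q=11
i=3: a=3 ⇒ p=575, q=34
i=4: a=3 ⇒ p=1911, q=113
i=5: a=2 ⇒ p=4397, q=260
i=6: a=3 ⇒ p=15102, q=893
i=7: a=3 ⇒ p=49703, q=2939
i=8: a=10 ⇒ p=512132, q=30283
i=9: a=1 ⇒ p=561835, q=33222
(x₁, y₁) = (561835, 33222);  561835² − 286·33222² = 1 ✓
(x_2, y_2) = (561835·561835 + 286·33222·33222, 561835·33222 + 33222·561835) = (631317134449, 37330564740)
(x_3, y_3) = (561835·631317134449 + 286·33222·37330564740, 561835·37330564740 + 33222·631317134449) = (709392124465745995, 41947235681362578)
(x_4, y_4) = (561835·709392124465745995 + 286·33222·41947235681362578, 561835·41947235681362578 + 33222·709392124465745995) = (797122648497793485067201, 47134850318039357456520)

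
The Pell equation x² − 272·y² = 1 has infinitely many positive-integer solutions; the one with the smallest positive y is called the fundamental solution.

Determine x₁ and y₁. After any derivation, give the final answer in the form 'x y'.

[16; 2,32] for √272; ℓ=2 ⇒ convergent index 1
a_0=16:  p_0=16·1+0=16,  q_0=16·0+1=1
a_1=2:  p_1=2·16+1=33,  q_1=2·1+0=2
→ (33, 2).  Check: 33²=1089, 272·2²=1088, difference 1.

33 2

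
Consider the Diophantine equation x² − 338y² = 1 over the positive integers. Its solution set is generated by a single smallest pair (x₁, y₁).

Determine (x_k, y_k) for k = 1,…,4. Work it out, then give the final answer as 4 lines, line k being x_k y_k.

√338 = [18; 2,1,1,2,36, …], period ℓ=5 (odd) → k=9
a_0=18:  p_0=18·1+0=18,  q_0=18·0+1=1
a_1=2:  p_1=2·18+1=37,  q_1=2·1+0=2
a_2=1:  p_2=1·37+18=55,  q_2=1·2+1=3
a_3=1:  p_3=1·55+37=92,  q_3=1·3+2=5
a_4=2:  p_4=2·92+55=239,  q_4=2·5+3=13
a_5=36:  p_5=36·239+92=8696,  q_5=36·13+5=473
a_6=2:  p_6=2·8696+239=17631,  q_6=2·473+13=959
…
a_8=1:  p_8=1·26327+17631=43958,  q_8=1·1432+959=2391
a_9=2:  p_9=2·43958+26327=114243,  q_9=2·2391+1432=6214
(x₁, y₁) = (114243, 6214);  114243² − 338·6214² = 1 ✓
(114243+6214√338)^2 = 26102926097 + 1419812004√338
(114243+6214√338)^3 = 5964153172084899 + 324407165539730√338
(114243+6214√338)^4 = 1362725501650887306817 + 74122495624090936776√338

114243 6214
26102926097 1419812004
5964153172084899 324407165539730
1362725501650887306817 74122495624090936776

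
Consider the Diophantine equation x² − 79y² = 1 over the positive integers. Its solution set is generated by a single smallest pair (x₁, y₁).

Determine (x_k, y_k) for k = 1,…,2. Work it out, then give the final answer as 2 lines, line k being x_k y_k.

√79 → a₀=8, period (1,7,1,16); ℓ=4 even so k=3
i=0: a=8 ⇒ p=8, q=1
…
i=2: a=7 ⇒ p=71, q=8
i=3: a=1 ⇒ p=80, q=9
fundamental: x₁=80, y₁=9  (since 6400 − 79·81 = 1)
(80+9√79)^2 = 12799 + 1440√79

80 9
12799 1440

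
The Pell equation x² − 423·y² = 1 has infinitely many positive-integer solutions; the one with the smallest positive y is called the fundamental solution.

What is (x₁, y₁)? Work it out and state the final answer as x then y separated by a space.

4607 224

√423 → a₀=20, period (1,1,3,4,3,1,1,40); ℓ=8 even so k=7
a_0=20:  p_0=20·1+0=20,  q_0=20·0+1=1
…
a_3=3:  p_3=3·41+21=144,  q_3=3·2+1=7
a_4=4:  p_4=4·144+41=617,  q_4=4·7+2=30
…
a_6=1:  p_6=1·1995+617=2612,  q_6=1·97+30=127
a_7=1:  p_7=1·2612+1995=4607,  q_7=1·127+97=224
→ (4607, 224).  Check: 4607²=21224449, 423·224²=21224448, difference 1.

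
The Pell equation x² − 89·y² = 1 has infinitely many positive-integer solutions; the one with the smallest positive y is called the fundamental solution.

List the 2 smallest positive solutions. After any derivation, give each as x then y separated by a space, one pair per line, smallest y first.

500001 53000
500002000001 53000106000

d=89: √d = [9; 2,3,3,2,18] (ℓ=5, odd), read p_9/q_9
i=0: a=9 ⇒ p=9, q=1
…
i=3: a=3 ⇒ p=217, q=23
i=4: a=2 ⇒ p=500, q=53
i=5: a=18 ⇒ p=9217, q=977
i=6: a=2 ⇒ p=18934, q=2007
i=7: a=3 ⇒ p=66019, q=6998
i=8: a=3 ⇒ p=216991, q=23001
i=9: a=2 ⇒ p=500001, q=53000
(x₁, y₁) = (500001, 53000);  500001² − 89·53000² = 1 ✓
(x_2, y_2) = (500001·500001 + 89·53000·53000, 500001·53000 + 53000·500001) = (500002000001, 53000106000)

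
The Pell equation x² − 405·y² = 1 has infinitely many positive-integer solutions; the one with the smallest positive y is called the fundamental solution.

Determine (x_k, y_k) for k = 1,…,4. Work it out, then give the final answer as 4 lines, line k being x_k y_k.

√405 → a₀=20, period (8,40); ℓ=2 even so k=1
a_0=20:  p_0=20·1+0=20,  q_0=20·0+1=1
a_1=8:  p_1=8·20+1=161,  q_1=8·1+0=8
fundamental: x₁=161, y₁=8  (since 25921 − 405·64 = 1)
k=2:  x_2 = 161·161+405·8·8 = 51841,  y_2 = 161·8+8·161 = 2576
k=3:  x_3 = 161·51841+405·8·2576 = 16692641,  y_3 = 161·2576+8·51841 = 829464
k=4:  x_4 = 161·16692641+405·8·829464 = 5374978561,  y_4 = 161·829464+8·16692641 = 267084832

161 8
51841 2576
16692641 829464
5374978561 267084832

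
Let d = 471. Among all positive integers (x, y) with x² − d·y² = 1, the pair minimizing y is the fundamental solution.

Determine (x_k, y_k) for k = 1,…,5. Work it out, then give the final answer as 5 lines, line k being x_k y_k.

√471 = [21; 1,2,2,1,3,…,2,1,42, …], period ℓ=14 (even) → k=13
i=0: a=21 ⇒ p=21, q=1
i=1: a=1 ⇒ p=22, q=1
i=2: a=2 ⇒ p=65, q=3
…
i=4: a=1 ⇒ p=217, q=10
i=5: a=3 ⇒ p=803, q=37
…
i=7: a=14 ⇒ p=48809, q=2249
…
i=10: a=1 ⇒ p=843469, q=38865
…
i=12: a=2 ⇒ p=5506953, q=253747
i=13: a=1 ⇒ p=7838695, q=361188
(x₁, y₁) = (7838695, 361188);  7838695² − 471·361188² = 1 ✓
(x_2, y_2) = (7838695·7838695 + 471·361188·361188, 7838695·361188 + 361188·7838695) = (122890278606049, 5662485139320)
(x_3, y_3) = (7838695·122890278606049 + 471·361188·5662485139320, 7838695·5662485139320 + 361188·122890278606049) = (1926598824915678693415, 88772987898323613612)
(x_4, y_4) = (7838695·1926598824915678693415 + 471·361188·88772987898323613612, 7838695·88772987898323613612 + 361188·1926598824915678693415) = (30204041151744689101078780801, 1391728752747293974319493360)
(x_5, y_5) = (7838695·30204041151744689101078780801 + 471·361188·1391728752747293974319493360, 7838695·1391728752747293974319493360 + 361188·30204041151744689101078780801) = (473520532711948744867536551663095975, 21818674431032810307068783683516788)

7838695 361188
122890278606049 5662485139320
1926598824915678693415 88772987898323613612
30204041151744689101078780801 1391728752747293974319493360
473520532711948744867536551663095975 21818674431032810307068783683516788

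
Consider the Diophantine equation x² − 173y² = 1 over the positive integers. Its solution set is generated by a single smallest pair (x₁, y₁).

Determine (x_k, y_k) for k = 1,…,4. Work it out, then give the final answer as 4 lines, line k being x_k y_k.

√173 = [13; 6,1,1,6,26, …], period ℓ=5 (odd) → k=9
k=0  a_k=13  p_k/q_k = 13/1
k=1  a_k=6  p_k/q_k = 79/6
k=2  a_k=1  p_k/q_k = 92/7
k=3  a_k=1  p_k/q_k = 171/13
k=4  a_k=6  p_k/q_k = 1118/85
k=5  a_k=26  p_k/q_k = 29239/2223
k=6  a_k=6  p_k/q_k = 176552/13423
k=7  a_k=1  p_k/q_k = 205791/15646
k=8  a_k=1  p_k/q_k = 382343/29069
k=9  a_k=6  p_k/q_k = 2499849/190060
(x₁, y₁) = (2499849, 190060);  2499849² − 173·190060² = 1 ✓
(2499849+190060√173)^2 = 12498490045601 + 950242601880√173
(2499849+190060√173)^3 = 62488675684008728649 + 4750926036134042180√173
(2499849+190060√173)^4 = 312424506839974574118902401 + 23753195401006348176659760√173

2499849 190060
12498490045601 950242601880
62488675684008728649 4750926036134042180
312424506839974574118902401 23753195401006348176659760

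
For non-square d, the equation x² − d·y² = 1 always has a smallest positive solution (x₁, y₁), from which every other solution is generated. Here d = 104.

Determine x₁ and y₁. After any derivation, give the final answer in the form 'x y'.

√104 = [10; 5,20, …], period ℓ=2 (even) → k=1
k=0  a_k=10  p_k/q_k = 10/1
k=1  a_k=5  p_k/q_k = 51/5
→ (51, 5).  Check: 51²=2601, 104·5²=2600, difference 1.

51 5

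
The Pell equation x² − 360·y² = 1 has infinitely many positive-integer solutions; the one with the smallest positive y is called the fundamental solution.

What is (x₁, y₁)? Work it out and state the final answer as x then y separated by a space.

19 1

d=360: √d = [18; 1,36] (ℓ=2, even), read p_1/q_1
i=0: a=18 ⇒ p=18, q=1
i=1: a=1 ⇒ p=19, q=1
(x₁, y₁) = (19, 1);  19² − 360·1² = 1 ✓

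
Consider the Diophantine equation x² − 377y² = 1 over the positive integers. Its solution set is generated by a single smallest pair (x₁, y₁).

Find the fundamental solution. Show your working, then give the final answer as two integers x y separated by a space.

233 12

√377 = [19; 2,2,2,38, …], period ℓ=4 (even) → k=3
step 0: (19, 1)  from 19·(1,0) + (0,1)
…
step 2: (97, 5)  from 2·(39,2) + (19,1)
step 3: (233, 12)  from 2·(97,5) + (39,2)
→ (233, 12).  Check: 233²=54289, 377·12²=54288, difference 1.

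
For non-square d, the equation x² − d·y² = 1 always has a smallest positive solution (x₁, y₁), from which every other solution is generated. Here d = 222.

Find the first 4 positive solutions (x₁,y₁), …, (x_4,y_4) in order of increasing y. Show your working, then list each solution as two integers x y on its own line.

√222 = [14; 1,8,1,28, …], period ℓ=4 (even) → k=3
i=0: a=14 ⇒ p=14, q=1
…
i=2: a=8 ⇒ p=134, q=9
i=3: a=1 ⇒ p=149, q=10
fundamental: x₁=149, y₁=10  (since 22201 − 222·100 = 1)
n=2: (149,10)∘(149,10) = (149·149+222·10·10, 149·10+10·149) = (44401,2980)
n=3: (44401,2980)∘(149,10) = (149·44401+222·10·2980, 149·2980+10·44401) = (13231349,888030)
n=4: (13231349,888030)∘(149,10) = (149·13231349+222·10·888030, 149·888030+10·13231349) = (3942897601,264629960)

149 10
44401 2980
13231349 888030
3942897601 264629960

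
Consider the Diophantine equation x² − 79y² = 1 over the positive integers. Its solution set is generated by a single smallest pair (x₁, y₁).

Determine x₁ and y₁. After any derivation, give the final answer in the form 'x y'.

80 9

√79 → a₀=8, period (1,7,1,16); ℓ=4 even so k=3
step 0: (8, 1)  from 8·(1,0) + (0,1)
step 1: (9, 1)  from 1·(8,1) + (1,0)
step 2: (71, 8)  from 7·(9,1) + (8,1)
step 3: (80, 9)  from 1·(71,8) + (9,1)
(x₁, y₁) = (80, 9);  80² − 79·9² = 1 ✓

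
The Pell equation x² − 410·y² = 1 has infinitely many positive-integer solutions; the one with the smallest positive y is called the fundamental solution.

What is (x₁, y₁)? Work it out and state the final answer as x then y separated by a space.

d=410: √d = [20; 4,40] (ℓ=2, even), read p_1/q_1
k=0  a_k=20  p_k/q_k = 20/1
k=1  a_k=4  p_k/q_k = 81/4
(x₁, y₁) = (81, 4);  81² − 410·4² = 1 ✓

81 4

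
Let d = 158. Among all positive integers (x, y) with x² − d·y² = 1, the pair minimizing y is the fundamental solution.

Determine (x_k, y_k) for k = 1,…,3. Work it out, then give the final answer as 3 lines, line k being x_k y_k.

7743 616
119908097 9539376
1856896782399 147726776120

[12; 1,1,3,12,3,1,1,24] for √158; ℓ=8 ⇒ convergent index 7
step 0: (12, 1)  from 12·(1,0) + (0,1)
step 1: (13, 1)  from 1·(12,1) + (1,0)
step 2: (25, 2)  from 1·(13,1) + (12,1)
step 3: (88, 7)  from 3·(25,2) + (13,1)
step 4: (1081, 86)  from 12·(88,7) + (25,2)
step 5: (3331, 265)  from 3·(1081,86) + (88,7)
step 6: (4412, 351)  from 1·(3331,265) + (1081,86)
step 7: (7743, 616)  from 1·(4412,351) + (3331,265)
(x₁, y₁) = (7743, 616);  7743² − 158·616² = 1 ✓
n=2: (7743,616)∘(7743,616) = (7743·7743+158·616·616, 7743·616+616·7743) = (119908097,9539376)
n=3: (119908097,9539376)∘(7743,616) = (7743·119908097+158·616·9539376, 7743·9539376+616·119908097) = (1856896782399,147726776120)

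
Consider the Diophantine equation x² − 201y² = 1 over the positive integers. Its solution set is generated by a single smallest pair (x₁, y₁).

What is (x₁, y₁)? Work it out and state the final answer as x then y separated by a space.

515095 36332

d=201: √d = [14; 5,1,1,1,2,…,1,5,28] (ℓ=14, even), read p_13/q_13
i=0: a=14 ⇒ p=14, q=1
i=1: a=5 ⇒ p=71, q=5
i=2: a=1 ⇒ p=85, q=6
i=3: a=1 ⇒ p=156, q=11
…
i=5: a=2 ⇒ p=638, q=45
…
i=7: a=8 ⇒ p=7670, q=541
i=8: a=1 ⇒ p=8549, q=603
i=9: a=2 ⇒ p=24768, q=1747
…
i=11: a=1 ⇒ p=58085, q=4097
i=12: a=1 ⇒ p=91402, q=6447
i=13: a=5 ⇒ p=515095, q=36332
(x₁, y₁) = (515095, 36332);  515095² − 201·36332² = 1 ✓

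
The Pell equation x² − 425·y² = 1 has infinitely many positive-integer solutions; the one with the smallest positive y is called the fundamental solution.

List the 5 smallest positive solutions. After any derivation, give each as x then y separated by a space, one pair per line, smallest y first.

143649 6968
41270070401 2001892464
11856808685922849 575139701115304
3406437421806992601601 165236485849022716128
978662658398448551768841249 47472111910877388597026840

[20; 1,1,1,1,1,1,40] for √425; ℓ=7 ⇒ convergent index 13
i=0: a=20 ⇒ p=20, q=1
i=1: a=1 ⇒ p=21, q=1
i=2: a=1 ⇒ p=41, q=2
i=3: a=1 ⇒ p=62, q=3
i=4: a=1 ⇒ p=103, q=5
i=5: a=1 ⇒ p=165, q=8
i=6: a=1 ⇒ p=268, q=13
…
i=8: a=1 ⇒ p=11153, q=541
i=9: a=1 ⇒ p=22038, q=1069
i=10: a=1 ⇒ p=33191, q=1610
i=11: a=1 ⇒ p=55229, q=2679
i=12: a=1 ⇒ p=88420, q=4289
i=13: a=1 ⇒ p=143649, q=6968
→ (143649, 6968).  Check: 143649²=20635035201, 425·6968²=20635035200, difference 1.
n=2: (143649,6968)∘(143649,6968) = (143649·143649+425·6968·6968, 143649·6968+6968·143649) = (41270070401,2001892464)
n=3: (41270070401,2001892464)∘(143649,6968) = (143649·41270070401+425·6968·2001892464, 143649·2001892464+6968·41270070401) = (11856808685922849,575139701115304)
n=4: (11856808685922849,575139701115304)∘(143649,6968) = (143649·11856808685922849+425·6968·575139701115304, 143649·575139701115304+6968·11856808685922849) = (3406437421806992601601,165236485849022716128)
n=5: (3406437421806992601601,165236485849022716128)∘(143649,6968) = (143649·3406437421806992601601+425·6968·165236485849022716128, 143649·165236485849022716128+6968·3406437421806992601601) = (978662658398448551768841249,47472111910877388597026840)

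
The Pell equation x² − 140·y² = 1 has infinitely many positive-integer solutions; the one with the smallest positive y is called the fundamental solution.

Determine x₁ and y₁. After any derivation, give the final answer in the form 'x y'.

√140 = [11; 1,4,1,22, …], period ℓ=4 (even) → k=3
k=0  a_k=11  p_k/q_k = 11/1
…
k=2  a_k=4  p_k/q_k = 59/5
k=3  a_k=1  p_k/q_k = 71/6
fundamental: x₁=71, y₁=6  (since 5041 − 140·36 = 1)

71 6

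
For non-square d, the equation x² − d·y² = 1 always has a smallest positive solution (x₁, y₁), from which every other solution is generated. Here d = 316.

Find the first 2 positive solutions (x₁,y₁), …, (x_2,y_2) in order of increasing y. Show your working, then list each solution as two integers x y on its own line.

12799 720
327628801 18430560

[17; 1,3,2,8,2,3,1,34] for √316; ℓ=8 ⇒ convergent index 7
k=0  a_k=17  p_k/q_k = 17/1
k=1  a_k=1  p_k/q_k = 18/1
…
k=6  a_k=3  p_k/q_k = 9937/559
k=7  a_k=1  p_k/q_k = 12799/720
(x₁, y₁) = (12799, 720);  12799² − 316·720² = 1 ✓
k=2:  x_2 = 12799·12799+316·720·720 = 327628801,  y_2 = 12799·720+720·12799 = 18430560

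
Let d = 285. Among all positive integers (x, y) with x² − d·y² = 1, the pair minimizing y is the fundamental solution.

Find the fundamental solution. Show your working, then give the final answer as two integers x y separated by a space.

√285 = [16; 1,7,2,7,1,32, …], period ℓ=6 (even) → k=5
a_0=16:  p_0=16·1+0=16,  q_0=16·0+1=1
a_1=1:  p_1=1·16+1=17,  q_1=1·1+0=1
a_2=7:  p_2=7·17+16=135,  q_2=7·1+1=8
a_3=2:  p_3=2·135+17=287,  q_3=2·8+1=17
a_4=7:  p_4=7·287+135=2144,  q_4=7·17+8=127
a_5=1:  p_5=1·2144+287=2431,  q_5=1·127+17=144
(x₁, y₁) = (2431, 144);  2431² − 285·144² = 1 ✓

2431 144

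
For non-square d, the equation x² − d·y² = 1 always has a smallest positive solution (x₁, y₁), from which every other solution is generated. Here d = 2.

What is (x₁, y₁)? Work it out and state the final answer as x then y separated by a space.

3 2

[1; 2] for √2; ℓ=1 ⇒ convergent index 1
a_0=1:  p_0=1·1+0=1,  q_0=1·0+1=1
a_1=2:  p_1=2·1+1=3,  q_1=2·1+0=2
→ (3, 2).  Check: 3²=9, 2·2²=8, difference 1.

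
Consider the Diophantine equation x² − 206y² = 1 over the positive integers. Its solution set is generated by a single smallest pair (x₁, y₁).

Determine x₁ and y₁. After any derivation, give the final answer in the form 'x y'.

59535 4148

√206 → a₀=14, period (2,1,5,14,5,1,2,28); ℓ=8 even so k=7
step 0: (14, 1)  from 14·(1,0) + (0,1)
step 1: (29, 2)  from 2·(14,1) + (1,0)
…
step 4: (3459, 241)  from 14·(244,17) + (43,3)
step 5: (17539, 1222)  from 5·(3459,241) + (244,17)
step 6: (20998, 1463)  from 1·(17539,1222) + (3459,241)
step 7: (59535, 4148)  from 2·(20998,1463) + (17539,1222)
(x₁, y₁) = (59535, 4148);  59535² − 206·4148² = 1 ✓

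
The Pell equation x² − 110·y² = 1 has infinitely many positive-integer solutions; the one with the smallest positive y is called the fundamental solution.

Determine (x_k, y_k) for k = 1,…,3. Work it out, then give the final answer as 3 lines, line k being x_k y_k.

[10; 2,20] for √110; ℓ=2 ⇒ convergent index 1
a_0=10:  p_0=10·1+0=10,  q_0=10·0+1=1
a_1=2:  p_1=2·10+1=21,  q_1=2·1+0=2
(x₁, y₁) = (21, 2);  21² − 110·2² = 1 ✓
(21+2√110)^2 = 881 + 84√110
(21+2√110)^3 = 36981 + 3526√110

21 2
881 84
36981 3526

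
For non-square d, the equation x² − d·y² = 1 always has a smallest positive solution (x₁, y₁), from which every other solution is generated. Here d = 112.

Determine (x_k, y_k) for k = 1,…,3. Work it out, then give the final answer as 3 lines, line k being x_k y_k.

127 12
32257 3048
8193151 774180

√112 = [10; 1,1,2,1,1,20, …], period ℓ=6 (even) → k=5
step 0: (10, 1)  from 10·(1,0) + (0,1)
step 1: (11, 1)  from 1·(10,1) + (1,0)
step 2: (21, 2)  from 1·(11,1) + (10,1)
step 3: (53, 5)  from 2·(21,2) + (11,1)
step 4: (74, 7)  from 1·(53,5) + (21,2)
step 5: (127, 12)  from 1·(74,7) + (53,5)
fundamental: x₁=127, y₁=12  (since 16129 − 112·144 = 1)
(127+12√112)^2 = 32257 + 3048√112
(127+12√112)^3 = 8193151 + 774180√112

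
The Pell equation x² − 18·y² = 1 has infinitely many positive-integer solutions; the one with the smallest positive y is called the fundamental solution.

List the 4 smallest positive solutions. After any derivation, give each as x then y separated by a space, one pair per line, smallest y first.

√18 = [4; 4,8, …], period ℓ=2 (even) → k=1
step 0: (4, 1)  from 4·(1,0) + (0,1)
step 1: (17, 4)  from 4·(4,1) + (1,0)
fundamental: x₁=17, y₁=4  (since 289 − 18·16 = 1)
(17+4√18)^2 = 577 + 136√18
(17+4√18)^3 = 19601 + 4620√18
(17+4√18)^4 = 665857 + 156944√18

17 4
577 136
19601 4620
665857 156944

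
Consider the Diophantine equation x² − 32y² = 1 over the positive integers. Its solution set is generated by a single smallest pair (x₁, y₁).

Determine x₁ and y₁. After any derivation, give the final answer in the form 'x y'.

17 3

√32 = [5; 1,1,1,10, …], period ℓ=4 (even) → k=3
step 0: (5, 1)  from 5·(1,0) + (0,1)
step 1: (6, 1)  from 1·(5,1) + (1,0)
step 2: (11, 2)  from 1·(6,1) + (5,1)
step 3: (17, 3)  from 1·(11,2) + (6,1)
(x₁, y₁) = (17, 3);  17² − 32·3² = 1 ✓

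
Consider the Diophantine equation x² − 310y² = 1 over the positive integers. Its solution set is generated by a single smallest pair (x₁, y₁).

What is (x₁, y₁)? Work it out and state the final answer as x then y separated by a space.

848719 48204

[17; 1,1,1,1,5,…,1,1,34] for √310; ℓ=16 ⇒ convergent index 15
step 0: (17, 1)  from 17·(1,0) + (0,1)
step 1: (18, 1)  from 1·(17,1) + (1,0)
step 2: (35, 2)  from 1·(18,1) + (17,1)
…
step 4: (88, 5)  from 1·(53,3) + (35,2)
…
step 11: (152387, 8655)  from 5·(28928,1643) + (7747,440)
…
step 13: (333702, 18953)  from 1·(181315,10298) + (152387,8655)
step 14: (515017, 29251)  from 1·(333702,18953) + (181315,10298)
step 15: (848719, 48204)  from 1·(515017,29251) + (333702,18953)
fundamental: x₁=848719, y₁=48204  (since 720323940961 − 310·2323625616 = 1)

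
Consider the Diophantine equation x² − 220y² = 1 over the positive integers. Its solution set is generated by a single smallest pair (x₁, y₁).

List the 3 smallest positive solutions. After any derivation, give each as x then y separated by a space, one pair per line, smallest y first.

89 6
15841 1068
2819609 190098

d=220: √d = [14; 1,4,1,28] (ℓ=4, even), read p_3/q_3
step 0: (14, 1)  from 14·(1,0) + (0,1)
step 1: (15, 1)  from 1·(14,1) + (1,0)
step 2: (74, 5)  from 4·(15,1) + (14,1)
step 3: (89, 6)  from 1·(74,5) + (15,1)
(x₁, y₁) = (89, 6);  89² − 220·6² = 1 ✓
k=2:  x_2 = 89·89+220·6·6 = 15841,  y_2 = 89·6+6·89 = 1068
k=3:  x_3 = 89·15841+220·6·1068 = 2819609,  y_3 = 89·1068+6·15841 = 190098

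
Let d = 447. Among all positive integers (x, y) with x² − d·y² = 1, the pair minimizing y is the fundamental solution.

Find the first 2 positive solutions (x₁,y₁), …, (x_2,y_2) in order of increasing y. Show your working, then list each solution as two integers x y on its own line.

148 7
43807 2072

[21; 7,42] for √447; ℓ=2 ⇒ convergent index 1
a_0=21:  p_0=21·1+0=21,  q_0=21·0+1=1
a_1=7:  p_1=7·21+1=148,  q_1=7·1+0=7
fundamental: x₁=148, y₁=7  (since 21904 − 447·49 = 1)
n=2: (148,7)∘(148,7) = (148·148+447·7·7, 148·7+7·148) = (43807,2072)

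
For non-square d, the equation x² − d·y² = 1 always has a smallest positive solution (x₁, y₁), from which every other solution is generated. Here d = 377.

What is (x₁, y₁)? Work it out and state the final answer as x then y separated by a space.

233 12

d=377: √d = [19; 2,2,2,38] (ℓ=4, even), read p_3/q_3
i=0: a=19 ⇒ p=19, q=1
…
i=2: a=2 ⇒ p=97, q=5
i=3: a=2 ⇒ p=233, q=12
fundamental: x₁=233, y₁=12  (since 54289 − 377·144 = 1)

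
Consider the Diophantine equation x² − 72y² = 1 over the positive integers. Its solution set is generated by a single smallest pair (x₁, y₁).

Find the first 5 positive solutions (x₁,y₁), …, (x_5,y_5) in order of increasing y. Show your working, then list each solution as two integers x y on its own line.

17 2
577 68
19601 2310
665857 78472
22619537 2665738

d=72: √d = [8; 2,16] (ℓ=2, even), read p_1/q_1
step 0: (8, 1)  from 8·(1,0) + (0,1)
step 1: (17, 2)  from 2·(8,1) + (1,0)
→ (17, 2).  Check: 17²=289, 72·2²=288, difference 1.
(17+2√72)^2 = 577 + 68√72
(17+2√72)^3 = 19601 + 2310√72
(17+2√72)^4 = 665857 + 78472√72
(17+2√72)^5 = 22619537 + 2665738√72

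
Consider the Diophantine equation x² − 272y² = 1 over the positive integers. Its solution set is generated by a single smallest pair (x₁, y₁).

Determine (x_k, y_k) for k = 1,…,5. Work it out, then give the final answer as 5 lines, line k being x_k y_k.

d=272: √d = [16; 2,32] (ℓ=2, even), read p_1/q_1
a_0=16:  p_0=16·1+0=16,  q_0=16·0+1=1
a_1=2:  p_1=2·16+1=33,  q_1=2·1+0=2
→ (33, 2).  Check: 33²=1089, 272·2²=1088, difference 1.
(33+2√272)^2 = 2177 + 132√272
(33+2√272)^3 = 143649 + 8710√272
(33+2√272)^4 = 9478657 + 574728√272
(33+2√272)^5 = 625447713 + 37923338√272

33 2
2177 132
143649 8710
9478657 574728
625447713 37923338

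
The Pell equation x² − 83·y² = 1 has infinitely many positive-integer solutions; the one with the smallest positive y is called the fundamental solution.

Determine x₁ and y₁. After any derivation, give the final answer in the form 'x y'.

√83 = [9; 9,18, …], period ℓ=2 (even) → k=1
i=0: a=9 ⇒ p=9, q=1
i=1: a=9 ⇒ p=82, q=9
fundamental: x₁=82, y₁=9  (since 6724 − 83·81 = 1)

82 9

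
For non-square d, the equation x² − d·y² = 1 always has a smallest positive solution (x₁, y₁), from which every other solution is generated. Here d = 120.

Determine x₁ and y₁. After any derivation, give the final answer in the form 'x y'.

√120 = [10; 1,20, …], period ℓ=2 (even) → k=1
a_0=10:  p_0=10·1+0=10,  q_0=10·0+1=1
a_1=1:  p_1=1·10+1=11,  q_1=1·1+0=1
(x₁, y₁) = (11, 1);  11² − 120·1² = 1 ✓

11 1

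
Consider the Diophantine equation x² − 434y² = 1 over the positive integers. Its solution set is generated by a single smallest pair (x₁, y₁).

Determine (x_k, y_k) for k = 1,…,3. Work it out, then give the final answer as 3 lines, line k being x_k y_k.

125 6
31249 1500
7812125 374994

√434 = [20; 1,4,1,40, …], period ℓ=4 (even) → k=3
a_0=20:  p_0=20·1+0=20,  q_0=20·0+1=1
a_1=1:  p_1=1·20+1=21,  q_1=1·1+0=1
a_2=4:  p_2=4·21+20=104,  q_2=4·1+1=5
a_3=1:  p_3=1·104+21=125,  q_3=1·5+1=6
(x₁, y₁) = (125, 6);  125² − 434·6² = 1 ✓
(125+6√434)^2 = 31249 + 1500√434
(125+6√434)^3 = 7812125 + 374994√434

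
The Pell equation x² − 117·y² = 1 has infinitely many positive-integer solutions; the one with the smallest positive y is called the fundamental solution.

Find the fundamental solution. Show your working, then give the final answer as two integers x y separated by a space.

√117 → a₀=10, period (1,4,2,4,1,20); ℓ=6 even so k=5
i=0: a=10 ⇒ p=10, q=1
i=1: a=1 ⇒ p=11, q=1
i=2: a=4 ⇒ p=54, q=5
i=3: a=2 ⇒ p=119, q=11
i=4: a=4 ⇒ p=530, q=49
i=5: a=1 ⇒ p=649, q=60
→ (649, 60).  Check: 649²=421201, 117·60²=421200, difference 1.

649 60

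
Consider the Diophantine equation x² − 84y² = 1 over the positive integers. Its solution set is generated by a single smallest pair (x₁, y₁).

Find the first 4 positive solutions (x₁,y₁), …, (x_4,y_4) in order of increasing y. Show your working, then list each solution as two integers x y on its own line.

55 6
6049 660
665335 72594
73180801 7984680

d=84: √d = [9; 6,18] (ℓ=2, even), read p_1/q_1
i=0: a=9 ⇒ p=9, q=1
i=1: a=6 ⇒ p=55, q=6
fundamental: x₁=55, y₁=6  (since 3025 − 84·36 = 1)
(x_2, y_2) = (55·55 + 84·6·6, 55·6 + 6·55) = (6049, 660)
(x_3, y_3) = (55·6049 + 84·6·660, 55·660 + 6·6049) = (665335, 72594)
(x_4, y_4) = (55·665335 + 84·6·72594, 55·72594 + 6·665335) = (73180801, 7984680)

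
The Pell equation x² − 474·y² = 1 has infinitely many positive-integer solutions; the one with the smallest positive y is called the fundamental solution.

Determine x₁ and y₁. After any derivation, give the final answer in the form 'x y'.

193549 8890

[21; 1,3,2,1,1,…,3,1,42] for √474; ℓ=14 ⇒ convergent index 13
k=0  a_k=21  p_k/q_k = 21/1
k=1  a_k=1  p_k/q_k = 22/1
k=2  a_k=3  p_k/q_k = 87/4
…
k=4  a_k=1  p_k/q_k = 283/13
k=5  a_k=1  p_k/q_k = 479/22
k=6  a_k=1  p_k/q_k = 762/35
k=7  a_k=6  p_k/q_k = 5051/232
…
k=9  a_k=1  p_k/q_k = 10864/499
k=10  a_k=1  p_k/q_k = 16677/766
k=11  a_k=2  p_k/q_k = 44218/2031
k=12  a_k=3  p_k/q_k = 149331/6859
k=13  a_k=1  p_k/q_k = 193549/8890
fundamental: x₁=193549, y₁=8890  (since 37461215401 − 474·79032100 = 1)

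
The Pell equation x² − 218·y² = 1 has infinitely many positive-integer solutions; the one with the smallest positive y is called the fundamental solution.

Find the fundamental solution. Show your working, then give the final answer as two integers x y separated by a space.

126003 8534

√218 → a₀=14, period (1,3,3,1,28); ℓ=5 odd so k=9
a_0=14:  p_0=14·1+0=14,  q_0=14·0+1=1
a_1=1:  p_1=1·14+1=15,  q_1=1·1+0=1
a_2=3:  p_2=3·15+14=59,  q_2=3·1+1=4
a_3=3:  p_3=3·59+15=192,  q_3=3·4+1=13
…
a_6=1:  p_6=1·7220+251=7471,  q_6=1·489+17=506
a_7=3:  p_7=3·7471+7220=29633,  q_7=3·506+489=2007
a_8=3:  p_8=3·29633+7471=96370,  q_8=3·2007+506=6527
a_9=1:  p_9=1·96370+29633=126003,  q_9=1·6527+2007=8534
(x₁, y₁) = (126003, 8534);  126003² − 218·8534² = 1 ✓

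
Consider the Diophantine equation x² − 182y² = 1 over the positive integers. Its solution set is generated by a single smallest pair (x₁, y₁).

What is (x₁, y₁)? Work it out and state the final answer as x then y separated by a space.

27 2

√182 → a₀=13, period (2,26); ℓ=2 even so k=1
step 0: (13, 1)  from 13·(1,0) + (0,1)
step 1: (27, 2)  from 2·(13,1) + (1,0)
fundamental: x₁=27, y₁=2  (since 729 − 182·4 = 1)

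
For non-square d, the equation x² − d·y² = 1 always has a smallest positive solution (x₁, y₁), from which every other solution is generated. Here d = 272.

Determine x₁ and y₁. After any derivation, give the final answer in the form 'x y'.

33 2

[16; 2,32] for √272; ℓ=2 ⇒ convergent index 1
step 0: (16, 1)  from 16·(1,0) + (0,1)
step 1: (33, 2)  from 2·(16,1) + (1,0)
(x₁, y₁) = (33, 2);  33² − 272·2² = 1 ✓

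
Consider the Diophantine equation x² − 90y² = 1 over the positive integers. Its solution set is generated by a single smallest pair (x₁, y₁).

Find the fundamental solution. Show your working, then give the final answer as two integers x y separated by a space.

19 2

[9; 2,18] for √90; ℓ=2 ⇒ convergent index 1
k=0  a_k=9  p_k/q_k = 9/1
k=1  a_k=2  p_k/q_k = 19/2
(x₁, y₁) = (19, 2);  19² − 90·2² = 1 ✓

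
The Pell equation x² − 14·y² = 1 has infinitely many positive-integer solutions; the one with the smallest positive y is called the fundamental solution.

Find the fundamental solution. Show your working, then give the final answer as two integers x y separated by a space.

15 4

d=14: √d = [3; 1,2,1,6] (ℓ=4, even), read p_3/q_3
step 0: (3, 1)  from 3·(1,0) + (0,1)
step 1: (4, 1)  from 1·(3,1) + (1,0)
step 2: (11, 3)  from 2·(4,1) + (3,1)
step 3: (15, 4)  from 1·(11,3) + (4,1)
→ (15, 4).  Check: 15²=225, 14·4²=224, difference 1.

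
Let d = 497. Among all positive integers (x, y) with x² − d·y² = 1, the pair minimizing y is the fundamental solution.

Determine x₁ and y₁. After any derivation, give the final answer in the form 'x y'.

d=497: √d = [22; 3,2,2,5,6,5,2,2,3,44] (ℓ=10, even), read p_9/q_9
i=0: a=22 ⇒ p=22, q=1
…
i=2: a=2 ⇒ p=156, q=7
i=3: a=2 ⇒ p=379, q=17
i=4: a=5 ⇒ p=2051, q=92
…
i=7: a=2 ⇒ p=143637, q=6443
i=8: a=2 ⇒ p=352750, q=15823
i=9: a=3 ⇒ p=1201887, q=53912
fundamental: x₁=1201887, y₁=53912  (since 1444532360769 − 497·2906503744 = 1)

1201887 53912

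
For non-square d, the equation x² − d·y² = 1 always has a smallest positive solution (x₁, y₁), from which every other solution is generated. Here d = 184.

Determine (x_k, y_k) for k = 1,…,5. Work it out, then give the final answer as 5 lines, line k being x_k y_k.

d=184: √d = [13; 1,1,3,2,1,2,1,2,3,1,1,26] (ℓ=12, even), read p_11/q_11
step 0: (13, 1)  from 13·(1,0) + (0,1)
…
step 2: (27, 2)  from 1·(14,1) + (13,1)
…
step 4: (217, 16)  from 2·(95,7) + (27,2)
…
step 6: (841, 62)  from 2·(312,23) + (217,16)
step 7: (1153, 85)  from 1·(841,62) + (312,23)
…
step 9: (10594, 781)  from 3·(3147,232) + (1153,85)
step 10: (13741, 1013)  from 1·(10594,781) + (3147,232)
step 11: (24335, 1794)  from 1·(13741,1013) + (10594,781)
→ (24335, 1794).  Check: 24335²=592192225, 184·1794²=592192224, difference 1.
(x_2, y_2) = (24335·24335 + 184·1794·1794, 24335·1794 + 1794·24335) = (1184384449, 87313980)
(x_3, y_3) = (24335·1184384449 + 184·1794·87313980, 24335·87313980 + 1794·1184384449) = (57643991108495, 4249571404806)
(x_4, y_4) = (24335·57643991108495 + 184·1794·4249571404806, 24335·4249571404806 + 1794·57643991108495) = (2805533046066067201, 206826640184594040)
(x_5, y_5) = (24335·2805533046066067201 + 184·1794·206826640184594040, 24335·206826640184594040 + 1794·2805533046066067201) = (136545293294391499564175, 10066252573534620521994)

24335 1794
1184384449 87313980
57643991108495 4249571404806
2805533046066067201 206826640184594040
136545293294391499564175 10066252573534620521994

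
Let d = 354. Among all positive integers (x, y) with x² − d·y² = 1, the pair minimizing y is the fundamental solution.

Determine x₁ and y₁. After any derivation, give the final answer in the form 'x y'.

[18; 1,4,2,2,18,2,2,4,1,36] for √354; ℓ=10 ⇒ convergent index 9
i=0: a=18 ⇒ p=18, q=1
i=1: a=1 ⇒ p=19, q=1
i=2: a=4 ⇒ p=94, q=5
…
i=4: a=2 ⇒ p=508, q=27
…
i=6: a=2 ⇒ p=19210, q=1021
…
i=8: a=4 ⇒ p=210294, q=11177
i=9: a=1 ⇒ p=258065, q=13716
→ (258065, 13716).  Check: 258065²=66597544225, 354·13716²=66597544224, difference 1.

258065 13716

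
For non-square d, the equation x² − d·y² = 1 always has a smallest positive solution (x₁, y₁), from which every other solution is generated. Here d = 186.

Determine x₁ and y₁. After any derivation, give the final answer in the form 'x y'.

7501 550

d=186: √d = [13; 1,1,1,3,4,3,1,1,1,26] (ℓ=10, even), read p_9/q_9
a_0=13:  p_0=13·1+0=13,  q_0=13·0+1=1
a_1=1:  p_1=1·13+1=14,  q_1=1·1+0=1
…
a_3=1:  p_3=1·27+14=41,  q_3=1·2+1=3
…
a_7=1:  p_7=1·2073+641=2714,  q_7=1·152+47=199
a_8=1:  p_8=1·2714+2073=4787,  q_8=1·199+152=351
a_9=1:  p_9=1·4787+2714=7501,  q_9=1·351+199=550
(x₁, y₁) = (7501, 550);  7501² − 186·550² = 1 ✓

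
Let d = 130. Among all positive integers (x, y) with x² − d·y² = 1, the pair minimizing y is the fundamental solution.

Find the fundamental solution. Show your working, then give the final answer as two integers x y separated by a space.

6499 570

√130 → a₀=11, period (2,2,22); ℓ=3 odd so k=5
i=0: a=11 ⇒ p=11, q=1
…
i=4: a=2 ⇒ p=2611, q=229
i=5: a=2 ⇒ p=6499, q=570
fundamental: x₁=6499, y₁=570  (since 42237001 − 130·324900 = 1)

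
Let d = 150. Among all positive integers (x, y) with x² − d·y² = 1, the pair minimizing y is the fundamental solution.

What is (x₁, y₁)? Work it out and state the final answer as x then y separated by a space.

√150 → a₀=12, period (4,24); ℓ=2 even so k=1
a_0=12:  p_0=12·1+0=12,  q_0=12·0+1=1
a_1=4:  p_1=4·12+1=49,  q_1=4·1+0=4
(x₁, y₁) = (49, 4);  49² − 150·4² = 1 ✓

49 4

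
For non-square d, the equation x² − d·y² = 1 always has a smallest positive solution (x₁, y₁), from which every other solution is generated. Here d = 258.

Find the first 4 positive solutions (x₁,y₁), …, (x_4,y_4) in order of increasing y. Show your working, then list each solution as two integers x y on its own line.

257 16
132097 8224
67897601 4227120
34899234817 2172731456

√258 = [16; 16,32, …], period ℓ=2 (even) → k=1
step 0: (16, 1)  from 16·(1,0) + (0,1)
step 1: (257, 16)  from 16·(16,1) + (1,0)
→ (257, 16).  Check: 257²=66049, 258·16²=66048, difference 1.
n=2: (257,16)∘(257,16) = (257·257+258·16·16, 257·16+16·257) = (132097,8224)
n=3: (132097,8224)∘(257,16) = (257·132097+258·16·8224, 257·8224+16·132097) = (67897601,4227120)
n=4: (67897601,4227120)∘(257,16) = (257·67897601+258·16·4227120, 257·4227120+16·67897601) = (34899234817,2172731456)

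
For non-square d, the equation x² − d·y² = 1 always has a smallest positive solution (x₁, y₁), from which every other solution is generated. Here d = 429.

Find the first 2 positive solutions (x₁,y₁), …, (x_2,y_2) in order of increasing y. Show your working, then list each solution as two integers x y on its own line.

1524095 73584
4645731138049 224298012960

[20; 1,2,2,9,1,12,1,9,2,2,1,40] for √429; ℓ=12 ⇒ convergent index 11
k=0  a_k=20  p_k/q_k = 20/1
…
k=4  a_k=9  p_k/q_k = 1367/66
…
k=6  a_k=12  p_k/q_k = 19511/942
…
k=8  a_k=9  p_k/q_k = 208718/10077
…
k=10  a_k=2  p_k/q_k = 1085636/52415
k=11  a_k=1  p_k/q_k = 1524095/73584
(x₁, y₁) = (1524095, 73584);  1524095² − 429·73584² = 1 ✓
n=2: (1524095,73584)∘(1524095,73584) = (1524095·1524095+429·73584·73584, 1524095·73584+73584·1524095) = (4645731138049,224298012960)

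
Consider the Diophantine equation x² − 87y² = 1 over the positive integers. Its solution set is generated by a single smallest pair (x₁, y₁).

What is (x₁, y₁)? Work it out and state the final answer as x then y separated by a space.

28 3

d=87: √d = [9; 3,18] (ℓ=2, even), read p_1/q_1
i=0: a=9 ⇒ p=9, q=1
i=1: a=3 ⇒ p=28, q=3
(x₁, y₁) = (28, 3);  28² − 87·3² = 1 ✓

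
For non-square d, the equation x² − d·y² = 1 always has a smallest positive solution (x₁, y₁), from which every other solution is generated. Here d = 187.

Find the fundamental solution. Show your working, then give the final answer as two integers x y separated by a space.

[13; 1,2,13,2,1,26] for √187; ℓ=6 ⇒ convergent index 5
k=0  a_k=13  p_k/q_k = 13/1
k=1  a_k=1  p_k/q_k = 14/1
k=2  a_k=2  p_k/q_k = 41/3
k=3  a_k=13  p_k/q_k = 547/40
k=4  a_k=2  p_k/q_k = 1135/83
k=5  a_k=1  p_k/q_k = 1682/123
(x₁, y₁) = (1682, 123);  1682² − 187·123² = 1 ✓

1682 123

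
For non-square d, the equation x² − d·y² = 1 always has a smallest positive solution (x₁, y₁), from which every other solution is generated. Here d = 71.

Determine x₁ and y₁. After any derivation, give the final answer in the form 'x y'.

√71 = [8; 2,2,1,7,1,2,2,16, …], period ℓ=8 (even) → k=7
k=0  a_k=8  p_k/q_k = 8/1
…
k=4  a_k=7  p_k/q_k = 455/54
…
k=6  a_k=2  p_k/q_k = 1483/176
k=7  a_k=2  p_k/q_k = 3480/413
(x₁, y₁) = (3480, 413);  3480² − 71·413² = 1 ✓

3480 413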